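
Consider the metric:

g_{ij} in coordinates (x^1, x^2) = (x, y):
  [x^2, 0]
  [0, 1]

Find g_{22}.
With x^1 = x, x^2 = y, g_{22} = g_{yy} is the row-2, column-2 entry of the matrix.
g_{22} = 1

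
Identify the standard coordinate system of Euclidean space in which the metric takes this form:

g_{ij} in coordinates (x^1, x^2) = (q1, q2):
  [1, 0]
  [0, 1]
All components are constant and the metric is the identity, i.e. orthonormal rectilinear coordinates.
Cartesian (2D) coordinates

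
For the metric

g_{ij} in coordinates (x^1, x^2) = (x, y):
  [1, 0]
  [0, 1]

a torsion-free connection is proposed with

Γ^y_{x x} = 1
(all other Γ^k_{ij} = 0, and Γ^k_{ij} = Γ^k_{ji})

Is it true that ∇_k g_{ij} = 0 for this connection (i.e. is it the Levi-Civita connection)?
Using ∇_k g_{ij} = ∂_k g_{ij} - Γ^m_{ki} g_{mj} - Γ^m_{kj} g_{im}:
∇_x g_{xy} = (0) - (1) - (0) = -1 ≠ 0
So the connection is not metric compatible (it is not the Levi-Civita connection).
No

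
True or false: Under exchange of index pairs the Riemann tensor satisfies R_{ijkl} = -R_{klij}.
The pair-exchange symmetry has a plus sign: R_{ijkl} = +R_{klij}.
False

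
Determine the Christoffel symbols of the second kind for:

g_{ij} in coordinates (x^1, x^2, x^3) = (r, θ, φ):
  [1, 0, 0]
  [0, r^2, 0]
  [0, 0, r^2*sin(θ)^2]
Using Γ^k_{ij} = (1/2) g^{km} (∂_i g_{mj} + ∂_j g_{mi} - ∂_m g_{ij}); the metric is diagonal, so only the m = k term contributes.
Non-zero symbols (using the symmetry Γ^k_{ij} = Γ^k_{ji}):
Γ^r_{θ θ} = (1/2) g^{rr} (∂_θ g_{rθ} + ∂_θ g_{rθ} - ∂_r g_{θθ}) = (1/2)(1)((0) + (0) - (2*r)) = -r
Γ^r_{φ φ} = (1/2) g^{rr} (∂_φ g_{rφ} + ∂_φ g_{rφ} - ∂_r g_{φφ}) = (1/2)(1)((0) + (0) - (2*r*sin(θ)^2)) = -r*sin(θ)^2
Γ^θ_{r θ} = (1/2) g^{θθ} (∂_r g_{θθ} + ∂_θ g_{θr} - ∂_θ g_{rθ}) = (1/2)(1/r^2)((2*r) + (0) - (0)) = 1/r
Γ^θ_{φ φ} = (1/2) g^{θθ} (∂_φ g_{θφ} + ∂_φ g_{θφ} - ∂_θ g_{φφ}) = (1/2)(1/r^2)((0) + (0) - (r^2*sin(2*θ))) = -sin(2*θ)/2
Γ^φ_{r φ} = (1/2) g^{φφ} (∂_r g_{φφ} + ∂_φ g_{φr} - ∂_φ g_{rφ}) = (1/2)(1/(r^2*sin(θ)^2))((2*r*sin(θ)^2) + (0) - (0)) = 1/r
Γ^φ_{θ φ} = (1/2) g^{φφ} (∂_θ g_{φφ} + ∂_φ g_{φθ} - ∂_φ g_{θφ}) = (1/2)(1/(r^2*sin(θ)^2))((r^2*sin(2*θ)) + (0) - (0)) = 1/tan(θ)
All other Christoffel symbols are zero.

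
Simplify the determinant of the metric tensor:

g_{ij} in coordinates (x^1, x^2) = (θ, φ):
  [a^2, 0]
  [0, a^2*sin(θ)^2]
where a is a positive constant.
For a 2×2 metric: det(g) = g_{11}·g_{22} - g_{12}·g_{21}
= (a^2)·(a^2*sin(θ)^2) - (0)·(0)
= a^4*sin(θ)^2 - 0
det(g) = a^4*sin(θ)^2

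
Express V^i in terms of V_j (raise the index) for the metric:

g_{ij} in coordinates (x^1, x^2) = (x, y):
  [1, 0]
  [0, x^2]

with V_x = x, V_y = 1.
Inverse metric (diagonal): g^{xx} = 1, g^{yy} = 1/x^2
V^i = g^{ij} V_j:
V^x = (1)(x) + (0)(1) = x
V^y = (0)(x) + (1/x^2)(1) = 1/x^2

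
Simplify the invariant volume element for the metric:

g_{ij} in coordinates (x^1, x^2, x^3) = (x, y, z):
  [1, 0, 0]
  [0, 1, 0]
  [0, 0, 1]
det(g) = 1
√|det(g)| = 1
Volume element: dV = 1 dx dy dz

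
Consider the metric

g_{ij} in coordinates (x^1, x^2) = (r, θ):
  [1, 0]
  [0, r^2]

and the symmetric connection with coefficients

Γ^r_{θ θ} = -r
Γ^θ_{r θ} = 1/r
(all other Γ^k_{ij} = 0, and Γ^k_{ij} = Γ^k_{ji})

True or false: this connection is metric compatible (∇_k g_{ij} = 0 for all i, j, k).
Using ∇_k g_{ij} = ∂_k g_{ij} - Γ^m_{ki} g_{mj} - Γ^m_{kj} g_{im}:
e.g. ∇_r g_{θθ} = (2*r) - (r) - (r) = 0
Every component ∇_k g_{ij} vanishes: the connection is metric compatible.
True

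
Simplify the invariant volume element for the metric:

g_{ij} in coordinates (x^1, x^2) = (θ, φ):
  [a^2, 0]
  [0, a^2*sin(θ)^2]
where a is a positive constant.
det(g) = a^4*sin(θ)^2
√|det(g)| = a^2*sin(θ) (taking 0 < θ < π so that |sin(θ)| = sin(θ))
Volume element: dV = a^2*sin(θ) dθ dφ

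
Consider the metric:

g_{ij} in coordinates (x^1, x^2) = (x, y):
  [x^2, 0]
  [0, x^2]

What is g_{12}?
With x^1 = x, x^2 = y, g_{12} = g_{xy} is the row-1, column-2 entry of the matrix.
g_{12} = 0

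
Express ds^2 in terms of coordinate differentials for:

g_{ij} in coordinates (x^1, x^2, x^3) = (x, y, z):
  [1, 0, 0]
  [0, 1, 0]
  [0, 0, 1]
ds^2 = g_{ij} dx^i dx^j; only the non-zero components contribute.
ds^2 = dx^2 + dy^2 + dz^2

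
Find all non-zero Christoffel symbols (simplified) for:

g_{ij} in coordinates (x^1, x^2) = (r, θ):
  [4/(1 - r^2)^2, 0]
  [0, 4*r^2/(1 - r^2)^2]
Using Γ^k_{ij} = (1/2) g^{km} (∂_i g_{mj} + ∂_j g_{mi} - ∂_m g_{ij}); the metric is diagonal, so only the m = k term contributes.
Non-zero symbols (using the symmetry Γ^k_{ij} = Γ^k_{ji}):
Γ^r_{r r} = (1/2) g^{rr} (∂_r g_{rr} + ∂_r g_{rr} - ∂_r g_{rr}) = (1/2)((1 - r^2)^2/4)((16*r/(1 - r^2)^3) + (16*r/(1 - r^2)^3) - (16*r/(1 - r^2)^3)) = 2*r/(1 - r^2)
Γ^r_{θ θ} = (1/2) g^{rr} (∂_θ g_{rθ} + ∂_θ g_{rθ} - ∂_r g_{θθ}) = (1/2)((1 - r^2)^2/4)((0) + (0) - (-8*(r^3 + r)/(r^2 - 1)^3)) = (r^3 + r)/(r^2 - 1)
Γ^θ_{r θ} = (1/2) g^{θθ} (∂_r g_{θθ} + ∂_θ g_{θr} - ∂_θ g_{rθ}) = (1/2)((1 - r^2)^2/(4*r^2))((-8*(r^3 + r)/(r^2 - 1)^3) + (0) - (0)) = (-r^2 - 1)/(r^3 - r)
All other Christoffel symbols are zero.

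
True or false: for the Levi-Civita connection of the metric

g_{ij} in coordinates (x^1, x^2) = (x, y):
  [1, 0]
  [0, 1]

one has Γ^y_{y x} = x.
Γ^y_{y x} = (1/2) g^{yy} (∂_y g_{yx} + ∂_x g_{yy} - ∂_y g_{yx}) = (1/2)(1)((0) + (0) - (0)) = 0
This differs from the proposed value x.
False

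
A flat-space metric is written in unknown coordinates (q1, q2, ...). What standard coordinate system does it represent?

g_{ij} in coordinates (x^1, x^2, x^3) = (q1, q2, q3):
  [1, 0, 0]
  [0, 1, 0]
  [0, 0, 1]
All components are constant and the metric is the identity, i.e. orthonormal rectilinear coordinates.
Cartesian (3D) coordinates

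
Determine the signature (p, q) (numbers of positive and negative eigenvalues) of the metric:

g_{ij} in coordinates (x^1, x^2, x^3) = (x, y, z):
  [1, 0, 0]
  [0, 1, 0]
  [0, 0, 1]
The metric is diagonal, so its eigenvalues are the diagonal entries: 1, 1, 1 (at a generic point, where coordinate-dependent entries are positive).
3 positive, 0 negative.
(3, 0) - Riemannian (positive definite)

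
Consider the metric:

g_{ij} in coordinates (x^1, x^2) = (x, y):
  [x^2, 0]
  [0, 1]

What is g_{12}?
With x^1 = x, x^2 = y, g_{12} = g_{xy} is the row-1, column-2 entry of the matrix.
g_{12} = 0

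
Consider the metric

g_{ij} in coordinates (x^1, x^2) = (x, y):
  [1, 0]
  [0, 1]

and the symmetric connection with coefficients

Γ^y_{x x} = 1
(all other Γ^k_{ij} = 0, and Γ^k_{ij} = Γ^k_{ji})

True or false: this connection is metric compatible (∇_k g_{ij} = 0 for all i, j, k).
Using ∇_k g_{ij} = ∂_k g_{ij} - Γ^m_{ki} g_{mj} - Γ^m_{kj} g_{im}:
∇_x g_{xy} = (0) - (1) - (0) = -1 ≠ 0
So the connection is not metric compatible (it is not the Levi-Civita connection).
False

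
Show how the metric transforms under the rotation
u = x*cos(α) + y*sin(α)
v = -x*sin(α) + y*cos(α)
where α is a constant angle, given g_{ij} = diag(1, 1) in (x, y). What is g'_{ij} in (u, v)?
Invert the transformation: x = u*cos(α) - v*sin(α), y = u*sin(α) + v*cos(α)
g'_{ij} = (∂x^k/∂x'^i)(∂x^l/∂x'^j) g_{kl}; with g_{kl} = δ_{kl} this is Σ_k (∂x^k/∂x'^i)(∂x^k/∂x'^j).
Jacobian: ∂x/∂u = cos(α), ∂x/∂v = -sin(α), ∂y/∂u = sin(α), ∂y/∂v = cos(α)
g'_{uu} = (cos(α))(cos(α)) + (sin(α))(sin(α)) = 1
g'_{uv} = (cos(α))(-sin(α)) + (sin(α))(cos(α)) = 0
g'_{vv} = (-sin(α))(-sin(α)) + (cos(α))(cos(α)) = 1
g'_{ij} = diag(1, 1)
The Euclidean metric is invariant under rotations.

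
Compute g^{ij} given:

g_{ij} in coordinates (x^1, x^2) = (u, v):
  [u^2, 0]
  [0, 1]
The metric is diagonal, so g^{ij} is diagonal with entries 1/g_{ii}: diag(1/(u^2), 1).
g^{ij}:
  [1/u^2, 0]
  [0, 1]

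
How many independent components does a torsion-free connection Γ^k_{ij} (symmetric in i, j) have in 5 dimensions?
Γ^k_{ij} has n choices for the upper index and n(n+1)/2 independent symmetric lower index pairs.
Total = 5 × 5×6/2 = 5 × 15 = 75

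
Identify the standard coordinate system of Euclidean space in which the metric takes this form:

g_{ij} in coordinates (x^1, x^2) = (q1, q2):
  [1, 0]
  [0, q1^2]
The line element ds^2 = dq1^2 + q1^2 dq2^2 is dr^2 + r^2 dθ^2 with q1 = r, q2 = θ.
polar coordinates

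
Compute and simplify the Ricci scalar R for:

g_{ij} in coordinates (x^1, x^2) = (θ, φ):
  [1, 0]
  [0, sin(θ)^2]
Non-zero Christoffel symbols (Γ^k_{ij} = Γ^k_{ji}):
Γ^θ_{φ φ} = -sin(2*θ)/2
Γ^φ_{θ φ} = 1/tan(θ)
Ricci tensor (R_{ij} = R^k_{ikj}): R_{θθ} = 1, R_{θφ} = 0, R_{φφ} = sin(θ)^2
Inverse metric: g^{θθ} = 1, g^{φφ} = 1/sin(θ)^2
R = g^{ij} R_{ij} = (1)(1) + (1/sin(θ)^2)(sin(θ)^2) = 2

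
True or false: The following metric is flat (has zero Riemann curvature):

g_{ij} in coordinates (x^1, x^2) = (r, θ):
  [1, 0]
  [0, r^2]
Non-zero Christoffel symbols:
Γ^r_{θ θ} = -r
Γ^θ_{r θ} = 1/r
Ricci tensor: R_{rr} = 0, R_{rθ} = 0, R_{θθ} = 0
All R_{ij} vanish; in 2 dimensions the Riemann tensor is fully determined by the Ricci tensor, so R^i_{jkl} = 0: the metric is flat (curvilinear coordinates on flat space).
True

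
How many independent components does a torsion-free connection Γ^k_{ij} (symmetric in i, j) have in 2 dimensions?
Γ^k_{ij} has n choices for the upper index and n(n+1)/2 independent symmetric lower index pairs.
Total = 2 × 2×3/2 = 2 × 3 = 6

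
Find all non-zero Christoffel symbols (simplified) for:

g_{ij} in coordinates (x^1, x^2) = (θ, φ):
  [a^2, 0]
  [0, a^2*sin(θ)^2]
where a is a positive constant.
Using Γ^k_{ij} = (1/2) g^{km} (∂_i g_{mj} + ∂_j g_{mi} - ∂_m g_{ij}); the metric is diagonal, so only the m = k term contributes.
Non-zero symbols (using the symmetry Γ^k_{ij} = Γ^k_{ji}):
Γ^θ_{φ φ} = (1/2) g^{θθ} (∂_φ g_{θφ} + ∂_φ g_{θφ} - ∂_θ g_{φφ}) = (1/2)(1/a^2)((0) + (0) - (a^2*sin(2*θ))) = -sin(2*θ)/2
Γ^φ_{θ φ} = (1/2) g^{φφ} (∂_θ g_{φφ} + ∂_φ g_{φθ} - ∂_φ g_{θφ}) = (1/2)(1/(a^2*sin(θ)^2))((a^2*sin(2*θ)) + (0) - (0)) = 1/tan(θ)
All other Christoffel symbols are zero.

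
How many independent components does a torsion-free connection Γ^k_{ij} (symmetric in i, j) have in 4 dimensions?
Γ^k_{ij} has n choices for the upper index and n(n+1)/2 independent symmetric lower index pairs.
Total = 4 × 4×5/2 = 4 × 10 = 40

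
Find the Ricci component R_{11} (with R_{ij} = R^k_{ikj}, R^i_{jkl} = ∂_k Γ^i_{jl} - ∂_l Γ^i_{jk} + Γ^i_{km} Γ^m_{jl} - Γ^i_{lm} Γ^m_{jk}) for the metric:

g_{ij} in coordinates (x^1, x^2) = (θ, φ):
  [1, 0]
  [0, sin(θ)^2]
Non-zero Christoffel symbols (Γ^k_{ij} = Γ^k_{ji}):
Γ^θ_{φ φ} = -sin(2*θ)/2
Γ^φ_{θ φ} = 1/tan(θ)
R^θ_{θ θ θ} = 0 (a repeated index in an antisymmetric pair)
R^φ_{θ φ θ} = ∂_φ Γ^φ_{θ θ} - ∂_θ Γ^φ_{θ φ} + Γ^φ_{φ m} Γ^m_{θ θ} - Γ^φ_{θ m} Γ^m_{θ φ}
  = (0) - (-1/sin(θ)^2) + (0) - (1/tan(θ)^2) = 1
R_{θθ} = R^θ_{θ θ θ} + R^φ_{θ φ θ} = (0) + (1) = 1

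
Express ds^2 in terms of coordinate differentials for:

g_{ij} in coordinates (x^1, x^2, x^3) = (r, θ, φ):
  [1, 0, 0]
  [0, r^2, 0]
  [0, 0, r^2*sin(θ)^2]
ds^2 = g_{ij} dx^i dx^j; only the non-zero components contribute.
ds^2 = dr^2 + r^2 dθ^2 + r^2*sin(θ)^2 dφ^2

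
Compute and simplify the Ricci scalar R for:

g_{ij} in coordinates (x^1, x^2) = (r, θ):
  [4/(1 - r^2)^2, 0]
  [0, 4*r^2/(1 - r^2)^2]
Non-zero Christoffel symbols (Γ^k_{ij} = Γ^k_{ji}):
Γ^r_{r r} = 2*r/(1 - r^2)
Γ^r_{θ θ} = (r^3 + r)/(r^2 - 1)
Γ^θ_{r θ} = (-r^2 - 1)/(r^3 - r)
Ricci tensor (R_{ij} = R^k_{ikj}): R_{rr} = -4/(r^2 - 1)^2, R_{rθ} = 0, R_{θθ} = -4*r^2/(r^2 - 1)^2
Inverse metric: g^{rr} = (1 - r^2)^2/4, g^{θθ} = (1 - r^2)^2/(4*r^2)
R = g^{ij} R_{ij} = ((1 - r^2)^2/4)(-4/(r^2 - 1)^2) + ((1 - r^2)^2/(4*r^2))(-4*r^2/(r^2 - 1)^2) = -2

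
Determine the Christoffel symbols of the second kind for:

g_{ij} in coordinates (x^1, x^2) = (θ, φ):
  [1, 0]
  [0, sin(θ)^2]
Using Γ^k_{ij} = (1/2) g^{km} (∂_i g_{mj} + ∂_j g_{mi} - ∂_m g_{ij}); the metric is diagonal, so only the m = k term contributes.
Non-zero symbols (using the symmetry Γ^k_{ij} = Γ^k_{ji}):
Γ^θ_{φ φ} = (1/2) g^{θθ} (∂_φ g_{θφ} + ∂_φ g_{θφ} - ∂_θ g_{φφ}) = (1/2)(1)((0) + (0) - (sin(2*θ))) = -sin(2*θ)/2
Γ^φ_{θ φ} = (1/2) g^{φφ} (∂_θ g_{φφ} + ∂_φ g_{φθ} - ∂_φ g_{θφ}) = (1/2)(1/sin(θ)^2)((sin(2*θ)) + (0) - (0)) = 1/tan(θ)
All other Christoffel symbols are zero.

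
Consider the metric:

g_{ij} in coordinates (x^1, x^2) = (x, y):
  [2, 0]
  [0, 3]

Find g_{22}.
With x^1 = x, x^2 = y, g_{22} = g_{yy} is the row-2, column-2 entry of the matrix.
g_{22} = 3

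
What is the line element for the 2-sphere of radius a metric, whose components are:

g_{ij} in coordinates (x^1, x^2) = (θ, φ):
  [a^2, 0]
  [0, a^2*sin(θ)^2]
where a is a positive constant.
ds^2 = g_{ij} dx^i dx^j; only the non-zero components contribute.
ds^2 = a^2 dθ^2 + a^2*sin(θ)^2 dφ^2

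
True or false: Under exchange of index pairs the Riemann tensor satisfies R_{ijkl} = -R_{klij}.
The pair-exchange symmetry has a plus sign: R_{ijkl} = +R_{klij}.
False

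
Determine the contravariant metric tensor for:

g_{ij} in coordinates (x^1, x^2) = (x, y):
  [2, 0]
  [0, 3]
The metric is diagonal, so g^{ij} is diagonal with entries 1/g_{ii}: diag(1/2, 1/3).
g^{ij}:
  [1/2, 0]
  [0, 1/3]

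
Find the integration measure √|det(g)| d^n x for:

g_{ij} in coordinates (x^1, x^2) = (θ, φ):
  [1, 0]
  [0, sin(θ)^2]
det(g) = sin(θ)^2
√|det(g)| = sin(θ) (taking 0 < θ < π so that |sin(θ)| = sin(θ))
Volume element: dV = sin(θ) dθ dφ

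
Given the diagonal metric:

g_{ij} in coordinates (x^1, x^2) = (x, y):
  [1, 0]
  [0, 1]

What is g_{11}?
With x^1 = x, x^2 = y, g_{11} = g_{xx} is the row-1, column-1 entry of the matrix.
g_{11} = 1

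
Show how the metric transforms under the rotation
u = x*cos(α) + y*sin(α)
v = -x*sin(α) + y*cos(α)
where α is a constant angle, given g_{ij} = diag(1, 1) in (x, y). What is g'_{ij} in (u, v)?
Invert the transformation: x = u*cos(α) - v*sin(α), y = u*sin(α) + v*cos(α)
g'_{ij} = (∂x^k/∂x'^i)(∂x^l/∂x'^j) g_{kl}; with g_{kl} = δ_{kl} this is Σ_k (∂x^k/∂x'^i)(∂x^k/∂x'^j).
Jacobian: ∂x/∂u = cos(α), ∂x/∂v = -sin(α), ∂y/∂u = sin(α), ∂y/∂v = cos(α)
g'_{uu} = (cos(α))(cos(α)) + (sin(α))(sin(α)) = 1
g'_{uv} = (cos(α))(-sin(α)) + (sin(α))(cos(α)) = 0
g'_{vv} = (-sin(α))(-sin(α)) + (cos(α))(cos(α)) = 1
g'_{ij} = diag(1, 1)
The Euclidean metric is invariant under rotations.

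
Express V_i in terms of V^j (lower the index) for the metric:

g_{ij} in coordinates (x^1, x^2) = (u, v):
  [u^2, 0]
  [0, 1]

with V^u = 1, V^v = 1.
V_i = g_{ij} V^j:
V_u = (u^2)(1) + (0)(1) = u^2
V_v = (0)(1) + (1)(1) = 1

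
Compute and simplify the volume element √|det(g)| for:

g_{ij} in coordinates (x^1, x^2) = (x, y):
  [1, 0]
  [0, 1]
det(g) = 1
√|det(g)| = 1
Volume element: dV = 1 dx dy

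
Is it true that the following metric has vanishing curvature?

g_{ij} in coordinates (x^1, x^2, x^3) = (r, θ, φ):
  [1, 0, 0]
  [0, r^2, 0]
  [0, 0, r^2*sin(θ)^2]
Non-zero Christoffel symbols:
Γ^r_{θ θ} = -r
Γ^r_{φ φ} = -r*sin(θ)^2
Γ^θ_{r θ} = 1/r
Γ^θ_{φ φ} = -sin(2*θ)/2
Γ^φ_{r φ} = 1/r
Γ^φ_{θ φ} = 1/tan(θ)
Ricci tensor: R_{rr} = 0, R_{rθ} = 0, R_{rφ} = 0, R_{θθ} = 0, R_{θφ} = 0, R_{φφ} = 0
All R_{ij} vanish; in 3 dimensions the Riemann tensor is fully determined by the Ricci tensor, so R^i_{jkl} = 0: the metric is flat (curvilinear coordinates on flat space).
Yes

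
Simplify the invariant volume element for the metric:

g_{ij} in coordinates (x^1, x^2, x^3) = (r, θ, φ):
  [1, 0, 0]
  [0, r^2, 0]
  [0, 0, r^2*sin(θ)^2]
det(g) = r^4*sin(θ)^2
√|det(g)| = r^2*sin(θ) (taking 0 < θ < π so that |sin(θ)| = sin(θ))
Volume element: dV = r^2*sin(θ) dr dθ dφ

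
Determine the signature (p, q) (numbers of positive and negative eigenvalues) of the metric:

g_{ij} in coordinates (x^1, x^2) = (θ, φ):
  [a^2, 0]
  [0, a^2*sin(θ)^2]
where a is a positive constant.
The metric is diagonal, so its eigenvalues are the diagonal entries: a^2, a^2*sin(θ)^2 (at a generic point, where coordinate-dependent entries are positive).
2 positive, 0 negative.
(2, 0) - Riemannian (positive definite)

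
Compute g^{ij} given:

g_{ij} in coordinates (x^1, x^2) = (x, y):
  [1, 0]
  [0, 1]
The metric is diagonal, so g^{ij} is diagonal with entries 1/g_{ii}: diag(1, 1).
g^{ij}:
  [1, 0]
  [0, 1]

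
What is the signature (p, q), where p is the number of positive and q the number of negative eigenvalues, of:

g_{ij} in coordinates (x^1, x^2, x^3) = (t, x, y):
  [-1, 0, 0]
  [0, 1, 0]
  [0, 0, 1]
The metric is diagonal, so its eigenvalues are the diagonal entries: -1, 1, 1 (at a generic point, where coordinate-dependent entries are positive).
2 positive, 1 negative.
(2, 1) - Lorentzian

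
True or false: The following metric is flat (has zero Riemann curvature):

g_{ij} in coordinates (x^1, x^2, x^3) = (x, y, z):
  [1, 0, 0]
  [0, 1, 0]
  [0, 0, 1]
All metric components are constant, so every Christoffel symbol vanishes and R^i_{jkl} = 0.
True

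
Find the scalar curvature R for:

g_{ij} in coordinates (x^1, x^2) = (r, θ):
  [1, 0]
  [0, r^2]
Non-zero Christoffel symbols (Γ^k_{ij} = Γ^k_{ji}):
Γ^r_{θ θ} = -r
Γ^θ_{r θ} = 1/r
Ricci tensor (R_{ij} = R^k_{ikj}): R_{rr} = 0, R_{rθ} = 0, R_{θθ} = 0
Inverse metric: g^{rr} = 1, g^{θθ} = 1/r^2
R = g^{ij} R_{ij} = (1)(0) + (1/r^2)(0) = 0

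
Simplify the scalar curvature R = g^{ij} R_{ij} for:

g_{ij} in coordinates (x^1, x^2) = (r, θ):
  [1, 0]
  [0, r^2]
Non-zero Christoffel symbols (Γ^k_{ij} = Γ^k_{ji}):
Γ^r_{θ θ} = -r
Γ^θ_{r θ} = 1/r
Ricci tensor (R_{ij} = R^k_{ikj}): R_{rr} = 0, R_{rθ} = 0, R_{θθ} = 0
Inverse metric: g^{rr} = 1, g^{θθ} = 1/r^2
R = g^{ij} R_{ij} = (1)(0) + (1/r^2)(0) = 0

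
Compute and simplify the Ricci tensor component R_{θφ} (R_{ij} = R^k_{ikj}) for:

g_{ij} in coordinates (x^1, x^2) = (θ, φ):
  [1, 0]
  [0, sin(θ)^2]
Non-zero Christoffel symbols (Γ^k_{ij} = Γ^k_{ji}):
Γ^θ_{φ φ} = -sin(2*θ)/2
Γ^φ_{θ φ} = 1/tan(θ)
R^θ_{θ θ φ} = 0 (a repeated index in an antisymmetric pair)
R^φ_{θ φ φ} = 0 (a repeated index in an antisymmetric pair)
R_{θφ} = R^θ_{θ θ φ} + R^φ_{θ φ φ} = (0) + (0) = 0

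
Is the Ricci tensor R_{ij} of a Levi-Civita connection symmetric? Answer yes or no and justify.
R_{ij} = R^k_{ikj}; the pair symmetry R_{kilj} = R_{ljki} gives R_{ij} = R_{ji}.
Yes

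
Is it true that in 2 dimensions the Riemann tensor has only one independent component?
The number of independent components is n^2(n^2-1)/12 = 4·3/12 = 1 for n = 2 (e.g. R_{1212}).
Yes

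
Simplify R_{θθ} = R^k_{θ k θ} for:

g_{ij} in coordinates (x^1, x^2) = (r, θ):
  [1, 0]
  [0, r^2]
Non-zero Christoffel symbols (Γ^k_{ij} = Γ^k_{ji}):
Γ^r_{θ θ} = -r
Γ^θ_{r θ} = 1/r
R^r_{θ r θ} = ∂_r Γ^r_{θ θ} - ∂_θ Γ^r_{θ r} + Γ^r_{r m} Γ^m_{θ θ} - Γ^r_{θ m} Γ^m_{θ r}
  = (-1) - (0) + (0) - (-1) = 0
R^θ_{θ θ θ} = 0 (a repeated index in an antisymmetric pair)
R_{θθ} = R^r_{θ r θ} + R^θ_{θ θ θ} = (0) + (0) = 0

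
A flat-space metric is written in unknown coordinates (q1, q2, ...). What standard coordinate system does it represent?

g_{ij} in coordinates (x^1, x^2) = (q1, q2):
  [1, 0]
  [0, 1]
All components are constant and the metric is the identity, i.e. orthonormal rectilinear coordinates.
Cartesian (2D) coordinates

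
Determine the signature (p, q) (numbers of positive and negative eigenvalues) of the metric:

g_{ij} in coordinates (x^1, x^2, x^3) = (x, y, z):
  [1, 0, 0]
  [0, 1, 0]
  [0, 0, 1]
The metric is diagonal, so its eigenvalues are the diagonal entries: 1, 1, 1 (at a generic point, where coordinate-dependent entries are positive).
3 positive, 0 negative.
(3, 0) - Riemannian (positive definite)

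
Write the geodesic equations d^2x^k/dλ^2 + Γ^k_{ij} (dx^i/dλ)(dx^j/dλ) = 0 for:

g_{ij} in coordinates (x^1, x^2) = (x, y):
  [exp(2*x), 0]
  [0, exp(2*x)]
Geodesic equation: d^2x^k/dλ^2 + Γ^k_{ij} (dx^i/dλ)(dx^j/dλ) = 0.
Non-zero Christoffel symbols:
Γ^x_{x x} = 1
Γ^x_{y y} = -1
Γ^y_{x y} = 1
Substituting (the symmetric pair Γ^k_{ij}, Γ^k_{ji} combines into a factor 2):
d^2x/dλ^2 + (dx/dλ)^2 - (dy/dλ)^2 = 0
d^2y/dλ^2 + 2 (dx/dλ)(dy/dλ) = 0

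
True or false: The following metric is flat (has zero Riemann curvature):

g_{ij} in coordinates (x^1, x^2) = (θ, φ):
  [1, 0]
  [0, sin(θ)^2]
Non-zero Christoffel symbols:
Γ^θ_{φ φ} = -sin(2*θ)/2
Γ^φ_{θ φ} = 1/tan(θ)
Ricci tensor: R_{θθ} = 1, R_{θφ} = 0, R_{φφ} = sin(θ)^2
The Ricci tensor is non-zero, so the Riemann tensor is non-zero: not flat.
False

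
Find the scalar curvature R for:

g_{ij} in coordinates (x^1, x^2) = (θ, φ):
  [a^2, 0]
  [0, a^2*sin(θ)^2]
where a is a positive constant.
Non-zero Christoffel symbols (Γ^k_{ij} = Γ^k_{ji}):
Γ^θ_{φ φ} = -sin(2*θ)/2
Γ^φ_{θ φ} = 1/tan(θ)
Ricci tensor (R_{ij} = R^k_{ikj}): R_{θθ} = 1, R_{θφ} = 0, R_{φφ} = sin(θ)^2
Inverse metric: g^{θθ} = 1/a^2, g^{φφ} = 1/(a^2*sin(θ)^2)
R = g^{ij} R_{ij} = (1/a^2)(1) + (1/(a^2*sin(θ)^2))(sin(θ)^2) = 2/a^2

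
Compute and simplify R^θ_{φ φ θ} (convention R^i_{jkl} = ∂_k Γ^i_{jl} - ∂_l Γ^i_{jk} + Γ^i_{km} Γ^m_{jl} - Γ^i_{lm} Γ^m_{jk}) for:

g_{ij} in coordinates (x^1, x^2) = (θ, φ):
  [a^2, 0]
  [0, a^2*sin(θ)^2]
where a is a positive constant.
Non-zero Christoffel symbols (Γ^k_{ij} = Γ^k_{ji}):
Γ^θ_{φ φ} = -sin(2*θ)/2
Γ^φ_{θ φ} = 1/tan(θ)
R^θ_{φ φ θ} = ∂_φ Γ^θ_{φ θ} - ∂_θ Γ^θ_{φ φ} + Γ^θ_{φ m} Γ^m_{φ θ} - Γ^θ_{θ m} Γ^m_{φ φ}
  = (0) - (-cos(2*θ)) + (-cos(θ)^2) - (0) = -sin(θ)^2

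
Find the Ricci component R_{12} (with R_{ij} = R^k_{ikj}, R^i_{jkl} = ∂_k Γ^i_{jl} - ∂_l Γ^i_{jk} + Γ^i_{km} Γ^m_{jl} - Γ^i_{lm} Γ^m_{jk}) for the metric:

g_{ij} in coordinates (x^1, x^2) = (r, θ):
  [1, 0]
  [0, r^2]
Non-zero Christoffel symbols (Γ^k_{ij} = Γ^k_{ji}):
Γ^r_{θ θ} = -r
Γ^θ_{r θ} = 1/r
R^r_{r r θ} = 0 (a repeated index in an antisymmetric pair)
R^θ_{r θ θ} = 0 (a repeated index in an antisymmetric pair)
R_{rθ} = R^r_{r r θ} + R^θ_{r θ θ} = (0) + (0) = 0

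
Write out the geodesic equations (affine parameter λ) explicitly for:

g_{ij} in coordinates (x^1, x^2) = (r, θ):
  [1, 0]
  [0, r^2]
Geodesic equation: d^2x^k/dλ^2 + Γ^k_{ij} (dx^i/dλ)(dx^j/dλ) = 0.
Non-zero Christoffel symbols:
Γ^r_{θ θ} = -r
Γ^θ_{r θ} = 1/r
Substituting (the symmetric pair Γ^k_{ij}, Γ^k_{ji} combines into a factor 2):
d^2r/dλ^2 - r (dθ/dλ)^2 = 0
d^2θ/dλ^2 + (2/r) (dr/dλ)(dθ/dλ) = 0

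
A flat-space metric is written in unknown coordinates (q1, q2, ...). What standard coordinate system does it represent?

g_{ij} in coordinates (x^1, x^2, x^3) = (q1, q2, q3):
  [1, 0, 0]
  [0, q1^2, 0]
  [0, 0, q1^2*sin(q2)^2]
The line element ds^2 = dq1^2 + q1^2 dq2^2 + q1^2 sin(q2)^2 dq3^2 is dr^2 + r^2 dθ^2 + r^2 sin(θ)^2 dφ^2 with q1 = r, q2 = θ, q3 = φ.
spherical coordinates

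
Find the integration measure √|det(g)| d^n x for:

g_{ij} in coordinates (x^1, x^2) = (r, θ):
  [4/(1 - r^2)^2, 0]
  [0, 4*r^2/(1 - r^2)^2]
det(g) = 16*r^2/(1 - r^2)^4
√|det(g)| = 4*r/(r^2 - 1)^2
Volume element: dV = 4*r/(r^2 - 1)^2 dr dθ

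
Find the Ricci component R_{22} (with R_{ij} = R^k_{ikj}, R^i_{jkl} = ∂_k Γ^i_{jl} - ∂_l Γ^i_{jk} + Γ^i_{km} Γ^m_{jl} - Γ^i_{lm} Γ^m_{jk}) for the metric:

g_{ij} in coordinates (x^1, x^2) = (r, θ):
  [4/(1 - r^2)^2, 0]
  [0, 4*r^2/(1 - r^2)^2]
Non-zero Christoffel symbols (Γ^k_{ij} = Γ^k_{ji}):
Γ^r_{r r} = 2*r/(1 - r^2)
Γ^r_{θ θ} = (r^3 + r)/(r^2 - 1)
Γ^θ_{r θ} = (-r^2 - 1)/(r^3 - r)
R^r_{θ r θ} = ∂_r Γ^r_{θ θ} - ∂_θ Γ^r_{θ r} + Γ^r_{r m} Γ^m_{θ θ} - Γ^r_{θ m} Γ^m_{θ r}
  = ((r^4 - 4*r^2 - 1)/(r^2 - 1)^2) - (0) + (-2*r^2*(r^2 + 1)/(r^2 - 1)^2) - (-(r^2 + 1)^2/(r^2 - 1)^2) = -4*r^2/(r^2 - 1)^2
R^θ_{θ θ θ} = 0 (a repeated index in an antisymmetric pair)
R_{θθ} = R^r_{θ r θ} + R^θ_{θ θ θ} = (-4*r^2/(r^2 - 1)^2) + (0) = -4*r^2/(r^2 - 1)^2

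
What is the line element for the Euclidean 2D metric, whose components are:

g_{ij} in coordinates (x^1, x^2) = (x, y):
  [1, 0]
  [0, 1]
ds^2 = g_{ij} dx^i dx^j; only the non-zero components contribute.
ds^2 = dx^2 + dy^2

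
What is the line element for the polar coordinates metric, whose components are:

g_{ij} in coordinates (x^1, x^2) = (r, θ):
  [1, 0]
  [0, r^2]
ds^2 = g_{ij} dx^i dx^j; only the non-zero components contribute.
ds^2 = dr^2 + r^2 dθ^2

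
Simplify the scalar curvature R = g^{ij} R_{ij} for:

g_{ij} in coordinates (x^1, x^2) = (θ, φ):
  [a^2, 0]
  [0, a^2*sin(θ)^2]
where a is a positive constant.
Non-zero Christoffel symbols (Γ^k_{ij} = Γ^k_{ji}):
Γ^θ_{φ φ} = -sin(2*θ)/2
Γ^φ_{θ φ} = 1/tan(θ)
Ricci tensor (R_{ij} = R^k_{ikj}): R_{θθ} = 1, R_{θφ} = 0, R_{φφ} = sin(θ)^2
Inverse metric: g^{θθ} = 1/a^2, g^{φφ} = 1/(a^2*sin(θ)^2)
R = g^{ij} R_{ij} = (1/a^2)(1) + (1/(a^2*sin(θ)^2))(sin(θ)^2) = 2/a^2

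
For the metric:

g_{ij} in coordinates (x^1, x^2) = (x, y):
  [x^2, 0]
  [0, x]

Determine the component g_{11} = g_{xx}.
With x^1 = x, x^2 = y, g_{11} = g_{xx} is the row-1, column-1 entry of the matrix.
g_{11} = x^2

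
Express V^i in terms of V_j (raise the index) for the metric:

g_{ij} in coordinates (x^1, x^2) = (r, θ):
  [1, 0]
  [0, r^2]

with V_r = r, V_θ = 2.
Inverse metric (diagonal): g^{rr} = 1, g^{θθ} = 1/r^2
V^i = g^{ij} V_j:
V^r = (1)(r) + (0)(2) = r
V^θ = (0)(r) + (1/r^2)(2) = 2/r^2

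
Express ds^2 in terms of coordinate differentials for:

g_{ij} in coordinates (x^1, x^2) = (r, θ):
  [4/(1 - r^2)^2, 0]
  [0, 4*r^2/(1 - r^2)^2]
ds^2 = g_{ij} dx^i dx^j; only the non-zero components contribute.
ds^2 = (4/(1 - r^2)^2) dr^2 + (4*r^2/(1 - r^2)^2) dθ^2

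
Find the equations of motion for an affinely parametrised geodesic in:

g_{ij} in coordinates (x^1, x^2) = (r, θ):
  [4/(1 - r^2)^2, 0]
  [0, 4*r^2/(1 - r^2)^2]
Geodesic equation: d^2x^k/dλ^2 + Γ^k_{ij} (dx^i/dλ)(dx^j/dλ) = 0.
Non-zero Christoffel symbols:
Γ^r_{r r} = 2*r/(1 - r^2)
Γ^r_{θ θ} = (r^3 + r)/(r^2 - 1)
Γ^θ_{r θ} = (-r^2 - 1)/(r^3 - r)
Substituting (the symmetric pair Γ^k_{ij}, Γ^k_{ji} combines into a factor 2):
d^2r/dλ^2 + (2*r/(1 - r^2)) (dr/dλ)^2 + ((r^3 + r)/(r^2 - 1)) (dθ/dλ)^2 = 0
d^2θ/dλ^2 + ((-2*r^2 - 2)/(r^3 - r)) (dr/dλ)(dθ/dλ) = 0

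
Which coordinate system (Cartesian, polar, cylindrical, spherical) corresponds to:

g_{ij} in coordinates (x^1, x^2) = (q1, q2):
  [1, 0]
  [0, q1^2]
The line element ds^2 = dq1^2 + q1^2 dq2^2 is dr^2 + r^2 dθ^2 with q1 = r, q2 = θ.
polar coordinates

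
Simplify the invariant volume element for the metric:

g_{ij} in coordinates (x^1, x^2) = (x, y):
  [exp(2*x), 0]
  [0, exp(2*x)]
det(g) = exp(4*x)
√|det(g)| = exp(2*x)
Volume element: dV = exp(2*x) dx dy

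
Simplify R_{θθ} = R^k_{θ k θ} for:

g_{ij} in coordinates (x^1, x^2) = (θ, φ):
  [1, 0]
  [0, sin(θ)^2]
Non-zero Christoffel symbols (Γ^k_{ij} = Γ^k_{ji}):
Γ^θ_{φ φ} = -sin(2*θ)/2
Γ^φ_{θ φ} = 1/tan(θ)
R^θ_{θ θ θ} = 0 (a repeated index in an antisymmetric pair)
R^φ_{θ φ θ} = ∂_φ Γ^φ_{θ θ} - ∂_θ Γ^φ_{θ φ} + Γ^φ_{φ m} Γ^m_{θ θ} - Γ^φ_{θ m} Γ^m_{θ φ}
  = (0) - (-1/sin(θ)^2) + (0) - (1/tan(θ)^2) = 1
R_{θθ} = R^θ_{θ θ θ} + R^φ_{θ φ θ} = (0) + (1) = 1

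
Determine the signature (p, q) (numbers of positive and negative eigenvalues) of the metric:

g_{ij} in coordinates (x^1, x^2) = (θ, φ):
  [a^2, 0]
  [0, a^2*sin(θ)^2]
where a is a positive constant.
The metric is diagonal, so its eigenvalues are the diagonal entries: a^2, a^2*sin(θ)^2 (at a generic point, where coordinate-dependent entries are positive).
2 positive, 0 negative.
(2, 0) - Riemannian (positive definite)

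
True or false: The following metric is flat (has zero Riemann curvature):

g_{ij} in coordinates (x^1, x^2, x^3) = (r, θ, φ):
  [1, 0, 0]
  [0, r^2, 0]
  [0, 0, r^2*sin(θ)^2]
Non-zero Christoffel symbols:
Γ^r_{θ θ} = -r
Γ^r_{φ φ} = -r*sin(θ)^2
Γ^θ_{r θ} = 1/r
Γ^θ_{φ φ} = -sin(2*θ)/2
Γ^φ_{r φ} = 1/r
Γ^φ_{θ φ} = 1/tan(θ)
Ricci tensor: R_{rr} = 0, R_{rθ} = 0, R_{rφ} = 0, R_{θθ} = 0, R_{θφ} = 0, R_{φφ} = 0
All R_{ij} vanish; in 3 dimensions the Riemann tensor is fully determined by the Ricci tensor, so R^i_{jkl} = 0: the metric is flat (curvilinear coordinates on flat space).
True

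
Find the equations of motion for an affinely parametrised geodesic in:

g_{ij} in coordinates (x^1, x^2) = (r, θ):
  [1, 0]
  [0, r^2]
Geodesic equation: d^2x^k/dλ^2 + Γ^k_{ij} (dx^i/dλ)(dx^j/dλ) = 0.
Non-zero Christoffel symbols:
Γ^r_{θ θ} = -r
Γ^θ_{r θ} = 1/r
Substituting (the symmetric pair Γ^k_{ij}, Γ^k_{ji} combines into a factor 2):
d^2r/dλ^2 - r (dθ/dλ)^2 = 0
d^2θ/dλ^2 + (2/r) (dr/dλ)(dθ/dλ) = 0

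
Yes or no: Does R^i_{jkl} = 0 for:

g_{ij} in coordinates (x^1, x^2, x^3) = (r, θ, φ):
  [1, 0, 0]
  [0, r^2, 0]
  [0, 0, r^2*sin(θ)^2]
Non-zero Christoffel symbols:
Γ^r_{θ θ} = -r
Γ^r_{φ φ} = -r*sin(θ)^2
Γ^θ_{r θ} = 1/r
Γ^θ_{φ φ} = -sin(2*θ)/2
Γ^φ_{r φ} = 1/r
Γ^φ_{θ φ} = 1/tan(θ)
Ricci tensor: R_{rr} = 0, R_{rθ} = 0, R_{rφ} = 0, R_{θθ} = 0, R_{θφ} = 0, R_{φφ} = 0
All R_{ij} vanish; in 3 dimensions the Riemann tensor is fully determined by the Ricci tensor, so R^i_{jkl} = 0: the metric is flat (curvilinear coordinates on flat space).
Yes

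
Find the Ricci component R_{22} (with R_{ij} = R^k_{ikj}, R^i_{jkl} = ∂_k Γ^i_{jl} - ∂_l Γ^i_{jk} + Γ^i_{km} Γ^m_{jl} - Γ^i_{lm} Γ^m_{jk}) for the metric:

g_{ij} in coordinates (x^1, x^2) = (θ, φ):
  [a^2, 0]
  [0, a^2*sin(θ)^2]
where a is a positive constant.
Non-zero Christoffel symbols (Γ^k_{ij} = Γ^k_{ji}):
Γ^θ_{φ φ} = -sin(2*θ)/2
Γ^φ_{θ φ} = 1/tan(θ)
R^θ_{φ θ φ} = ∂_θ Γ^θ_{φ φ} - ∂_φ Γ^θ_{φ θ} + Γ^θ_{θ m} Γ^m_{φ φ} - Γ^θ_{φ m} Γ^m_{φ θ}
  = (-cos(2*θ)) - (0) + (0) - (-cos(θ)^2) = sin(θ)^2
R^φ_{φ φ φ} = 0 (a repeated index in an antisymmetric pair)
R_{φφ} = R^θ_{φ θ φ} + R^φ_{φ φ φ} = (sin(θ)^2) + (0) = sin(θ)^2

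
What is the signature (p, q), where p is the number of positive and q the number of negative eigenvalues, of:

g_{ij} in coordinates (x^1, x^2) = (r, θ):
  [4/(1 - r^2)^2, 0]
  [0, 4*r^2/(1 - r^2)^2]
The metric is diagonal, so its eigenvalues are the diagonal entries: 4/(1 - r^2)^2, 4*r^2/(1 - r^2)^2 (at a generic point, where coordinate-dependent entries are positive).
2 positive, 0 negative.
(2, 0) - Riemannian (positive definite)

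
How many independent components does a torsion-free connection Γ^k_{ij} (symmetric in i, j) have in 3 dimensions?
Γ^k_{ij} has n choices for the upper index and n(n+1)/2 independent symmetric lower index pairs.
Total = 3 × 3×4/2 = 3 × 6 = 18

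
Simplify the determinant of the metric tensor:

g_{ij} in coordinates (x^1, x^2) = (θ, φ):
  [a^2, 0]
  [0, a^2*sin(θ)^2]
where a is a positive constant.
For a 2×2 metric: det(g) = g_{11}·g_{22} - g_{12}·g_{21}
= (a^2)·(a^2*sin(θ)^2) - (0)·(0)
= a^4*sin(θ)^2 - 0
det(g) = a^4*sin(θ)^2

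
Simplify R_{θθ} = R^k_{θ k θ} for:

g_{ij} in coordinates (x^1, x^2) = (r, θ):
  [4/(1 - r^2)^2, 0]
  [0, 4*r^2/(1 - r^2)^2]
Non-zero Christoffel symbols (Γ^k_{ij} = Γ^k_{ji}):
Γ^r_{r r} = 2*r/(1 - r^2)
Γ^r_{θ θ} = (r^3 + r)/(r^2 - 1)
Γ^θ_{r θ} = (-r^2 - 1)/(r^3 - r)
R^r_{θ r θ} = ∂_r Γ^r_{θ θ} - ∂_θ Γ^r_{θ r} + Γ^r_{r m} Γ^m_{θ θ} - Γ^r_{θ m} Γ^m_{θ r}
  = ((r^4 - 4*r^2 - 1)/(r^2 - 1)^2) - (0) + (-2*r^2*(r^2 + 1)/(r^2 - 1)^2) - (-(r^2 + 1)^2/(r^2 - 1)^2) = -4*r^2/(r^2 - 1)^2
R^θ_{θ θ θ} = 0 (a repeated index in an antisymmetric pair)
R_{θθ} = R^r_{θ r θ} + R^θ_{θ θ θ} = (-4*r^2/(r^2 - 1)^2) + (0) = -4*r^2/(r^2 - 1)^2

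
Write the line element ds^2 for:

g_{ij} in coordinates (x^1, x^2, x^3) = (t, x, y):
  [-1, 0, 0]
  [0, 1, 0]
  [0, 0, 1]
ds^2 = g_{ij} dx^i dx^j; only the non-zero components contribute.
ds^2 = -dt^2 + dx^2 + dy^2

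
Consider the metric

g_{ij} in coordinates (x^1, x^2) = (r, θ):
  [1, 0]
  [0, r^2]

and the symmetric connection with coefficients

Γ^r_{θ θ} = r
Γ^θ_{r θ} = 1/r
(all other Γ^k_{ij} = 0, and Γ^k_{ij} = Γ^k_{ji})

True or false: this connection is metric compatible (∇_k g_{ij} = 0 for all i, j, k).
Using ∇_k g_{ij} = ∂_k g_{ij} - Γ^m_{ki} g_{mj} - Γ^m_{kj} g_{im}:
∇_θ g_{rθ} = (0) - (r) - (r) = -2*r ≠ 0
So the connection is not metric compatible (it is not the Levi-Civita connection).
False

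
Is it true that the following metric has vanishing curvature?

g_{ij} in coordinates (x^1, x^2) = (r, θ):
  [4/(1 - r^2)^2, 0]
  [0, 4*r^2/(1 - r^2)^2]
Non-zero Christoffel symbols:
Γ^r_{r r} = 2*r/(1 - r^2)
Γ^r_{θ θ} = (r^3 + r)/(r^2 - 1)
Γ^θ_{r θ} = (-r^2 - 1)/(r^3 - r)
Ricci tensor: R_{rr} = -4/(r^2 - 1)^2, R_{rθ} = 0, R_{θθ} = -4*r^2/(r^2 - 1)^2
The Ricci tensor is non-zero, so the Riemann tensor is non-zero: not flat.
No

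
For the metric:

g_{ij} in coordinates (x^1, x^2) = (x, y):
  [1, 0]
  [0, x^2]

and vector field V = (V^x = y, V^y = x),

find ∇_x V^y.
Non-zero Christoffel symbols:
Γ^x_{y y} = -x
Γ^y_{x y} = 1/x
∇_x V^y = ∂_x V^y + Γ^y_{x j} V^j
  = (1) + (0)(y) + (1/x)(x)
  = 2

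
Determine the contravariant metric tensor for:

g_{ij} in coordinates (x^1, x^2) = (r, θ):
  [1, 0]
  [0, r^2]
The metric is diagonal, so g^{ij} is diagonal with entries 1/g_{ii}: diag(1, 1/(r^2)).
g^{ij}:
  [1, 0]
  [0, 1/r^2]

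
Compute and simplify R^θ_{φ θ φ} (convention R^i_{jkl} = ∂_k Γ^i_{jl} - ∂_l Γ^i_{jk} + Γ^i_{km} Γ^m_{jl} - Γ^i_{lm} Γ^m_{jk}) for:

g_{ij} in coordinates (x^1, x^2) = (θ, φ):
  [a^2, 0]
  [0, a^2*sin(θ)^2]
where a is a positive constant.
Non-zero Christoffel symbols (Γ^k_{ij} = Γ^k_{ji}):
Γ^θ_{φ φ} = -sin(2*θ)/2
Γ^φ_{θ φ} = 1/tan(θ)
R^θ_{φ θ φ} = ∂_θ Γ^θ_{φ φ} - ∂_φ Γ^θ_{φ θ} + Γ^θ_{θ m} Γ^m_{φ φ} - Γ^θ_{φ m} Γ^m_{φ θ}
  = (-cos(2*θ)) - (0) + (0) - (-cos(θ)^2) = sin(θ)^2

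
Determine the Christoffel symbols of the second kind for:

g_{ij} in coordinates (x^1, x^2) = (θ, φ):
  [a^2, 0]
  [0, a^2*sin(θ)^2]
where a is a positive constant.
Using Γ^k_{ij} = (1/2) g^{km} (∂_i g_{mj} + ∂_j g_{mi} - ∂_m g_{ij}); the metric is diagonal, so only the m = k term contributes.
Non-zero symbols (using the symmetry Γ^k_{ij} = Γ^k_{ji}):
Γ^θ_{φ φ} = (1/2) g^{θθ} (∂_φ g_{θφ} + ∂_φ g_{θφ} - ∂_θ g_{φφ}) = (1/2)(1/a^2)((0) + (0) - (a^2*sin(2*θ))) = -sin(2*θ)/2
Γ^φ_{θ φ} = (1/2) g^{φφ} (∂_θ g_{φφ} + ∂_φ g_{φθ} - ∂_φ g_{θφ}) = (1/2)(1/(a^2*sin(θ)^2))((a^2*sin(2*θ)) + (0) - (0)) = 1/tan(θ)
All other Christoffel symbols are zero.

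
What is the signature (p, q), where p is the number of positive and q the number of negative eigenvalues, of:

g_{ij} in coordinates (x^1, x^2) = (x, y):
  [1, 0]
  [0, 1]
The metric is diagonal, so its eigenvalues are the diagonal entries: 1, 1 (at a generic point, where coordinate-dependent entries are positive).
2 positive, 0 negative.
(2, 0) - Riemannian (positive definite)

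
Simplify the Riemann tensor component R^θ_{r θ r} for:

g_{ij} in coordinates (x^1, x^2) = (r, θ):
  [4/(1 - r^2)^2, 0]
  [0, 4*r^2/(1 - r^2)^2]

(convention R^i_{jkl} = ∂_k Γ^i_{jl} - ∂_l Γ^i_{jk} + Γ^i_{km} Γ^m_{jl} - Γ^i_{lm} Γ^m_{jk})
Non-zero Christoffel symbols (Γ^k_{ij} = Γ^k_{ji}):
Γ^r_{r r} = 2*r/(1 - r^2)
Γ^r_{θ θ} = (r^3 + r)/(r^2 - 1)
Γ^θ_{r θ} = (-r^2 - 1)/(r^3 - r)
R^θ_{r θ r} = ∂_θ Γ^θ_{r r} - ∂_r Γ^θ_{r θ} + Γ^θ_{θ m} Γ^m_{r r} - Γ^θ_{r m} Γ^m_{r θ}
  = (0) - ((r^4 + 4*r^2 - 1)/(r^3 - r)^2) + (2*(r^2 + 1)/(r^2 - 1)^2) - ((r^2 + 1)^2/(r^3 - r)^2) = -4/(r^2 - 1)^2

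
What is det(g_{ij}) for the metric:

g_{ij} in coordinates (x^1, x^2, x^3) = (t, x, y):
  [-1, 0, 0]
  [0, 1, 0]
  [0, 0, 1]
Diagonal metric: det(g) = g_{11}·g_{22}·g_{33}
= (-1)·(1)·(1)
det(g) = -1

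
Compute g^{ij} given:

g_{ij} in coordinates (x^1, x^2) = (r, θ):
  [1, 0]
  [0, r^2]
The metric is diagonal, so g^{ij} is diagonal with entries 1/g_{ii}: diag(1, 1/(r^2)).
g^{ij}:
  [1, 0]
  [0, 1/r^2]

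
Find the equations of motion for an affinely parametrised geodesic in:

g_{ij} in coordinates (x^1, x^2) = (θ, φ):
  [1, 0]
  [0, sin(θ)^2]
Geodesic equation: d^2x^k/dλ^2 + Γ^k_{ij} (dx^i/dλ)(dx^j/dλ) = 0.
Non-zero Christoffel symbols:
Γ^θ_{φ φ} = -sin(2*θ)/2
Γ^φ_{θ φ} = 1/tan(θ)
Substituting (the symmetric pair Γ^k_{ij}, Γ^k_{ji} combines into a factor 2):
d^2θ/dλ^2 - (sin(2*θ)/2) (dφ/dλ)^2 = 0
d^2φ/dλ^2 + (2/tan(θ)) (dθ/dλ)(dφ/dλ) = 0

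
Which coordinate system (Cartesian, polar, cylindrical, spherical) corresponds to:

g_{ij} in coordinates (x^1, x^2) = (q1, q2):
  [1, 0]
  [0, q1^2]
The line element ds^2 = dq1^2 + q1^2 dq2^2 is dr^2 + r^2 dθ^2 with q1 = r, q2 = θ.
polar coordinates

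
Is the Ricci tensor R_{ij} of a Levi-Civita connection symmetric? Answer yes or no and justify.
R_{ij} = R^k_{ikj}; the pair symmetry R_{kilj} = R_{ljki} gives R_{ij} = R_{ji}.
Yes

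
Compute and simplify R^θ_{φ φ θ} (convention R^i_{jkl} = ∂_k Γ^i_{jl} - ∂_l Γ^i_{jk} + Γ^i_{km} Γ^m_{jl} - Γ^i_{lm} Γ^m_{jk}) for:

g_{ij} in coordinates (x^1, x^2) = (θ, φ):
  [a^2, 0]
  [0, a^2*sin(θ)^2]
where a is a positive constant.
Non-zero Christoffel symbols (Γ^k_{ij} = Γ^k_{ji}):
Γ^θ_{φ φ} = -sin(2*θ)/2
Γ^φ_{θ φ} = 1/tan(θ)
R^θ_{φ φ θ} = ∂_φ Γ^θ_{φ θ} - ∂_θ Γ^θ_{φ φ} + Γ^θ_{φ m} Γ^m_{φ θ} - Γ^θ_{θ m} Γ^m_{φ φ}
  = (0) - (-cos(2*θ)) + (-cos(θ)^2) - (0) = -sin(θ)^2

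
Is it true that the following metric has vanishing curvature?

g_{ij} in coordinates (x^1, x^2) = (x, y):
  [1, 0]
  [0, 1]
All metric components are constant, so every Christoffel symbol vanishes and R^i_{jkl} = 0.
Yes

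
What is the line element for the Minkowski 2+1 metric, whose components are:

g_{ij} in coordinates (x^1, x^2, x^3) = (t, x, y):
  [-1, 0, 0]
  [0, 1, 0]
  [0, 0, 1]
ds^2 = g_{ij} dx^i dx^j; only the non-zero components contribute.
ds^2 = -dt^2 + dx^2 + dy^2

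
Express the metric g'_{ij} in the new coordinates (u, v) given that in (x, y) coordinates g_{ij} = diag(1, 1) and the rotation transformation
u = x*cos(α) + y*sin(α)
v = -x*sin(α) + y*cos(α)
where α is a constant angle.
Invert the transformation: x = u*cos(α) - v*sin(α), y = u*sin(α) + v*cos(α)
g'_{ij} = (∂x^k/∂x'^i)(∂x^l/∂x'^j) g_{kl}; with g_{kl} = δ_{kl} this is Σ_k (∂x^k/∂x'^i)(∂x^k/∂x'^j).
Jacobian: ∂x/∂u = cos(α), ∂x/∂v = -sin(α), ∂y/∂u = sin(α), ∂y/∂v = cos(α)
g'_{uu} = (cos(α))(cos(α)) + (sin(α))(sin(α)) = 1
g'_{uv} = (cos(α))(-sin(α)) + (sin(α))(cos(α)) = 0
g'_{vv} = (-sin(α))(-sin(α)) + (cos(α))(cos(α)) = 1
g'_{ij} = diag(1, 1)
The Euclidean metric is invariant under rotations.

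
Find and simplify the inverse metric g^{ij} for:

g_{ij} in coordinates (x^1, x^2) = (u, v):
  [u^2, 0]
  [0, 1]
The metric is diagonal, so g^{ij} is diagonal with entries 1/g_{ii}: diag(1/(u^2), 1).
g^{ij}:
  [1/u^2, 0]
  [0, 1]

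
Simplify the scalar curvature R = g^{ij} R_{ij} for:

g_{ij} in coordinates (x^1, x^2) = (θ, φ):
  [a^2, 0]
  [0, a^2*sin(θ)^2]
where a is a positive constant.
Non-zero Christoffel symbols (Γ^k_{ij} = Γ^k_{ji}):
Γ^θ_{φ φ} = -sin(2*θ)/2
Γ^φ_{θ φ} = 1/tan(θ)
Ricci tensor (R_{ij} = R^k_{ikj}): R_{θθ} = 1, R_{θφ} = 0, R_{φφ} = sin(θ)^2
Inverse metric: g^{θθ} = 1/a^2, g^{φφ} = 1/(a^2*sin(θ)^2)
R = g^{ij} R_{ij} = (1/a^2)(1) + (1/(a^2*sin(θ)^2))(sin(θ)^2) = 2/a^2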